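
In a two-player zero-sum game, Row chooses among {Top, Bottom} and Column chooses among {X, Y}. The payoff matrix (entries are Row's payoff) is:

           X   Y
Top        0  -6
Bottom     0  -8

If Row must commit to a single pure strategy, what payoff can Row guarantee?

Row minima: Top → -6, Bottom → -8.
The best of these is -6.

-6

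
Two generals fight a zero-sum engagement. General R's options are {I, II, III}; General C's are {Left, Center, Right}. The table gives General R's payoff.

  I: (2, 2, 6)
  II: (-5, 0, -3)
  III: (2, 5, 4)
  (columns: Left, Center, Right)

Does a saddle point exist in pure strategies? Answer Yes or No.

Yes

Row minima: I → 2, II → -5, III → 2; maximin = 2.
Column maxima: Left → 2, Center → 5, Right → 6; minimax = 2.
maximin = minimax = 2, so a saddle point exists.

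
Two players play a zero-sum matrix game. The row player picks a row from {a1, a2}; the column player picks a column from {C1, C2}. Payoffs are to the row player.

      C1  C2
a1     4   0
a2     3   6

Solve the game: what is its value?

Row minima: a1 → 0, a2 → 3; maximin = 3.
Column maxima: C1 → 4, C2 → 6; minimax = 4.
3 ≠ 4, so there is no saddle point; optimal play is mixed.
Let the row player play a1 with probability p. Expected payoff against C1: 4p + 3(1−p) = p + 3; against C2: 0p + 6(1−p) = −6p + 6.
Setting these equal: p + 3 = −6p + 6 ⇒ 7p = 3 ⇒ p = 3/7, and the value is (1)·(3/7) + 3 = 24/7.
For the column player: with q = P(C1), equating a1's and a2's payoffs gives 4q = −3q + 6 ⇒ q = 6/7.

24/7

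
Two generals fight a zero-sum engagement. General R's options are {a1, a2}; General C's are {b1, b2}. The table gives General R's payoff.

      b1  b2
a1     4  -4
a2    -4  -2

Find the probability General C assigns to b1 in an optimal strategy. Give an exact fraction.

Row minima: a1 → -4, a2 → -4; maximin = -4.
Column maxima: b1 → 4, b2 → -2; minimax = -2.
-4 ≠ -2, so there is no saddle point; optimal play is mixed.
Let General R play a1 with probability p. Expected payoff against b1: 4p + (-4)(1−p) = 8p − 4; against b2: (-4)p + (-2)(1−p) = −2p − 2.
Setting these equal: 8p − 4 = −2p − 2 ⇒ 10p = 2 ⇒ p = 1/5, and the value is (8)·(1/5) − 4 = -12/5.
For General C: with q = P(b1), equating a1's and a2's payoffs gives 8q − 4 = −2q − 2 ⇒ q = 1/5.

1/5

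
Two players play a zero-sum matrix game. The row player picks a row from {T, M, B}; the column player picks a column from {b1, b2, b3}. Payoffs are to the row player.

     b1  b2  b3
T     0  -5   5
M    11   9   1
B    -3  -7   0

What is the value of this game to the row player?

25/9

Row minima: T → -5, M → 1, B → -7; maximin = 1.
Column maxima: b1 → 11, b2 → 9, b3 → 5; minimax = 5.
1 ≠ 5, so there is no saddle point; optimal play is mixed.
B is strictly dominated by T, so the row player never plays it.
b1 is strictly dominated by b2 (it gives the row player strictly more in every row), so the column player never plays it.
On the remaining 2×2 (T, M vs b2, b3):
Let the row player play T with probability p. Expected payoff against b2: (-5)p + 9(1−p) = −14p + 9; against b3: 5p + 1(1−p) = 4p + 1.
Setting these equal: −14p + 9 = 4p + 1 ⇒ −18p = -8 ⇒ p = 4/9, and the value is (-14)·(4/9) + 9 = 25/9.
For the column player: with q = P(b2), equating T's and M's payoffs gives −10q + 5 = 8q + 1 ⇒ q = 2/9.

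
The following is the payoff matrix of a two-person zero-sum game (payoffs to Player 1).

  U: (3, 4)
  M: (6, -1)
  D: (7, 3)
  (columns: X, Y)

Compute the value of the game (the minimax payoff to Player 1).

Row minima: U → 3, M → -1, D → 3; maximin = 3.
Column maxima: X → 7, Y → 4; minimax = 4.
3 ≠ 4, so there is no saddle point; optimal play is mixed.
M is strictly dominated by D, so Player 1 never plays it.
On the remaining 2×2 (U, D vs X, Y):
Let Player 1 play U with probability p. Expected payoff against X: 3p + 7(1−p) = −4p + 7; against Y: 4p + 3(1−p) = p + 3.
Setting these equal: −4p + 7 = p + 3 ⇒ −5p = -4 ⇒ p = 4/5, and the value is (-4)·(4/5) + 7 = 19/5.
For Player 2: with q = P(X), equating U's and D's payoffs gives −q + 4 = 4q + 3 ⇒ q = 1/5.

19/5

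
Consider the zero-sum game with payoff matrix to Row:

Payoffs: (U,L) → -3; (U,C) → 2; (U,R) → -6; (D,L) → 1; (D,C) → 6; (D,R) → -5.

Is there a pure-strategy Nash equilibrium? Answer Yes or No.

Row minima: U → -6, D → -5; maximin = -5.
Column maxima: L → 1, C → 6, R → -5; minimax = -5.
maximin = minimax = -5, so a saddle point exists.

Yes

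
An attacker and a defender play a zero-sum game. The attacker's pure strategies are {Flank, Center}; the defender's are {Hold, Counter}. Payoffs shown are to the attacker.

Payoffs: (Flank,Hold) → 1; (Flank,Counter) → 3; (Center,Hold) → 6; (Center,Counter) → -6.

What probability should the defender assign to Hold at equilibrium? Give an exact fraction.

9/14

Row minima: Flank → 1, Center → -6; maximin = 1.
Column maxima: Hold → 6, Counter → 3; minimax = 3.
1 ≠ 3, so there is no saddle point; optimal play is mixed.
Let the attacker play Flank with probability p. Expected payoff against Hold: 1p + 6(1−p) = −5p + 6; against Counter: 3p + (-6)(1−p) = 9p − 6.
Setting these equal: −5p + 6 = 9p − 6 ⇒ −14p = -12 ⇒ p = 6/7, and the value is (-5)·(6/7) + 6 = 12/7.
For the defender: with q = P(Hold), equating Flank's and Center's payoffs gives −2q + 3 = 12q − 6 ⇒ q = 9/14.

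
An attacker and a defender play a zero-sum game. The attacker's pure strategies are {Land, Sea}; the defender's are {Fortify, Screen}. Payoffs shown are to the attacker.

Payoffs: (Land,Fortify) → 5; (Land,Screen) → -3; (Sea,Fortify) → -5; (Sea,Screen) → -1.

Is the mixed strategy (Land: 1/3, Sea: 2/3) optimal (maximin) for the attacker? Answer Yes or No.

Yes

Against Fortify this mix gives (1/3)·5 + (2/3)·(-5) = -5/3.
Against Screen this mix gives (1/3)·(-3) + (2/3)·(-1) = -5/3.
All of the defender's active replies (Fortify, Screen) yield -5/3, and no column does worse for the attacker. The mix makes the defender indifferent and guarantees -5/3, so it is optimal.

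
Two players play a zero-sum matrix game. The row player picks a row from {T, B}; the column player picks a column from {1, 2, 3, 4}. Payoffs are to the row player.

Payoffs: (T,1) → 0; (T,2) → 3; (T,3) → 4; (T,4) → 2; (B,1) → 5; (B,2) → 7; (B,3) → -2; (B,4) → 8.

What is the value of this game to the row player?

Row minima: T → 0, B → -2; maximin = 0.
Column maxima: 1 → 5, 2 → 7, 3 → 4, 4 → 8; minimax = 4.
0 ≠ 4, so there is no saddle point; optimal play is mixed.
2 is strictly dominated by 1 (it gives the row player strictly more in every row), so the column player never plays it.
4 is strictly dominated by 1 (it gives the row player strictly more in every row), so the column player never plays it.
On the remaining 2×2 (T, B vs 1, 3):
Let the row player play T with probability p. Expected payoff against 1: 0p + 5(1−p) = −5p + 5; against 3: 4p + (-2)(1−p) = 6p − 2.
Setting these equal: −5p + 5 = 6p − 2 ⇒ −11p = -7 ⇒ p = 7/11, and the value is (-5)·(7/11) + 5 = 20/11.
For the column player: with q = P(1), equating T's and B's payoffs gives −4q + 4 = 7q − 2 ⇒ q = 6/11.

20/11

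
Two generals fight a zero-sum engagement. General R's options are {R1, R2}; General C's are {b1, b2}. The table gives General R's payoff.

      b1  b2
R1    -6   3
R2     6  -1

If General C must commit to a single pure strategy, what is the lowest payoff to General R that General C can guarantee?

3

Column maxima: b1 → 6, b2 → 3.
The smallest of these is 3.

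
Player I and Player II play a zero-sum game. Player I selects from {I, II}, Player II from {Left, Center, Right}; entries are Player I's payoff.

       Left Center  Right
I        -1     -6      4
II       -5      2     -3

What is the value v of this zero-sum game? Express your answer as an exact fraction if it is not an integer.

Row minima: I → -6, II → -5; maximin = -5.
Column maxima: Left → -1, Center → 2, Right → 4; minimax = -1.
-5 ≠ -1, so there is no saddle point; optimal play is mixed.
Right is strictly dominated by Left (it gives Player I strictly more in every row), so Player II never plays it.
On the remaining 2×2 (I, II vs Left, Center):
Let Player I play I with probability p. Expected payoff against Left: (-1)p + (-5)(1−p) = 4p − 5; against Center: (-6)p + 2(1−p) = −8p + 2.
Setting these equal: 4p − 5 = −8p + 2 ⇒ 12p = 7 ⇒ p = 7/12, and the value is (4)·(7/12) − 5 = -8/3.
For Player II: with q = P(Left), equating I's and II's payoffs gives 5q − 6 = −7q + 2 ⇒ q = 2/3.

-8/3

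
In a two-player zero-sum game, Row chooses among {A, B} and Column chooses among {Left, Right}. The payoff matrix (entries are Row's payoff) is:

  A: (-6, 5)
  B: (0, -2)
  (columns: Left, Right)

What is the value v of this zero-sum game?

-12/13

Row minima: A → -6, B → -2; maximin = -2.
Column maxima: Left → 0, Right → 5; minimax = 0.
-2 ≠ 0, so there is no saddle point; optimal play is mixed.
Let Row play A with probability p. Expected payoff against Left: (-6)p + 0(1−p) = −6p; against Right: 5p + (-2)(1−p) = 7p − 2.
Setting these equal: −6p = 7p − 2 ⇒ −13p = -2 ⇒ p = 2/13, and the value is (-6)·(2/13) = -12/13.
For Column: with q = P(Left), equating A's and B's payoffs gives −11q + 5 = 2q − 2 ⇒ q = 7/13.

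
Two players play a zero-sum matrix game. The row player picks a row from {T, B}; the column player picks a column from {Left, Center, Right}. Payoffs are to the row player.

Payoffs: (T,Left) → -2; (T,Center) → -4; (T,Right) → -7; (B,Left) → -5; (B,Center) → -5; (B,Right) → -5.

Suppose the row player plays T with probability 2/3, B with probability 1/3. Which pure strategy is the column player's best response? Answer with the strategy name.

If the column player plays Left, the row player's expected payoff is (2/3)·(-2) + (1/3)·(-5) = -3.
If the column player plays Center, the row player's expected payoff is (2/3)·(-4) + (1/3)·(-5) = -13/3.
If the column player plays Right, the row player's expected payoff is (2/3)·(-7) + (1/3)·(-5) = -19/3.
The column player minimizes the row player's payoff; the smallest is -19/3, so the best response is Right.

Right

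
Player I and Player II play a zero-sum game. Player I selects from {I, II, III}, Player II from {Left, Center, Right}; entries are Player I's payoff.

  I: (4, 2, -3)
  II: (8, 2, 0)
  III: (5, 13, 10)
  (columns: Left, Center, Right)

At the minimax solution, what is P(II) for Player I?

Row minima: I → -3, II → 0, III → 5; maximin = 5.
Column maxima: Left → 8, Center → 13, Right → 10; minimax = 8.
5 ≠ 8, so there is no saddle point; optimal play is mixed.
I is strictly dominated by III, so Player I never plays it.
Center is strictly dominated by Right (it gives Player I strictly more in every row), so Player II never plays it.
On the remaining 2×2 (II, III vs Left, Right):
Let Player I play II with probability p. Expected payoff against Left: 8p + 5(1−p) = 3p + 5; against Right: 0p + 10(1−p) = −10p + 10.
Setting these equal: 3p + 5 = −10p + 10 ⇒ 13p = 5 ⇒ p = 5/13, and the value is (3)·(5/13) + 5 = 80/13.
For Player II: with q = P(Left), equating II's and III's payoffs gives 8q = −5q + 10 ⇒ q = 10/13.

5/13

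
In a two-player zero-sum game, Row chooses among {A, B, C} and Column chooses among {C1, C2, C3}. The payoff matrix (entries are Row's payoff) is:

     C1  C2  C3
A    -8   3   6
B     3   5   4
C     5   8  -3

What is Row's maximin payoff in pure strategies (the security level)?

3

Row minima: A → -8, B → 3, C → -3.
The best of these is 3.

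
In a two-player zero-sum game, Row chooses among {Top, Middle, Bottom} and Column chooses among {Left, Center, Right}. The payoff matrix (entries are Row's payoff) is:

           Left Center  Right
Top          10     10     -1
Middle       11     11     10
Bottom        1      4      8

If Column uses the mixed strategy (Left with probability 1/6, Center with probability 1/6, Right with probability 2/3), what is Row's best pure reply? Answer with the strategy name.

Expected payoff of Top: (1/6)·10 + (1/6)·10 + (2/3)·(-1) = 8/3.
Expected payoff of Middle: (1/6)·11 + (1/6)·11 + (2/3)·10 = 31/3.
Expected payoff of Bottom: (1/6)·1 + (1/6)·4 + (2/3)·8 = 37/6.
The largest is 31/3, so Row's best response is Middle.

Middle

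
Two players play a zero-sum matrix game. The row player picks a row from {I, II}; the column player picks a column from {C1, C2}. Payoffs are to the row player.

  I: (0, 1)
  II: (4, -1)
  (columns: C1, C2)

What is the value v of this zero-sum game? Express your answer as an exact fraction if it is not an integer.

Row minima: I → 0, II → -1; maximin = 0.
Column maxima: C1 → 4, C2 → 1; minimax = 1.
0 ≠ 1, so there is no saddle point; optimal play is mixed.
Let the row player play I with probability p. Expected payoff against C1: 0p + 4(1−p) = −4p + 4; against C2: 1p + (-1)(1−p) = 2p − 1.
Setting these equal: −4p + 4 = 2p − 1 ⇒ −6p = -5 ⇒ p = 5/6, and the value is (-4)·(5/6) + 4 = 2/3.
For the column player: with q = P(C1), equating I's and II's payoffs gives −q + 1 = 5q − 1 ⇒ q = 1/3.

2/3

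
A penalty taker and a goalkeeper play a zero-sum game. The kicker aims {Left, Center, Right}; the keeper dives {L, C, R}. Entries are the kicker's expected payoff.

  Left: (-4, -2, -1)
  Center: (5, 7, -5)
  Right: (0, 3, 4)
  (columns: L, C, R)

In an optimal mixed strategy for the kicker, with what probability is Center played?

2/7

Row minima: Left → -4, Center → -5, Right → 0; maximin = 0.
Column maxima: L → 5, C → 7, R → 4; minimax = 4.
0 ≠ 4, so there is no saddle point; optimal play is mixed.
Left is strictly dominated by Right, so the kicker never plays it.
C is strictly dominated by L (it gives the kicker strictly more in every row), so the keeper never plays it.
On the remaining 2×2 (Center, Right vs L, R):
Let the kicker play Center with probability p. Expected payoff against L: 5p + 0(1−p) = 5p; against R: (-5)p + 4(1−p) = −9p + 4.
Setting these equal: 5p = −9p + 4 ⇒ 14p = 4 ⇒ p = 2/7, and the value is (5)·(2/7) = 10/7.
For the keeper: with q = P(L), equating Center's and Right's payoffs gives 10q − 5 = −4q + 4 ⇒ q = 9/14.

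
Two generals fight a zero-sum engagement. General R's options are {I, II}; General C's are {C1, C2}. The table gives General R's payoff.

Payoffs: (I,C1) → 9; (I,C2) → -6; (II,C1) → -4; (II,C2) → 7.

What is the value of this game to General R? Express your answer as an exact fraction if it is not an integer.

3/2

Row minima: I → -6, II → -4; maximin = -4.
Column maxima: C1 → 9, C2 → 7; minimax = 7.
-4 ≠ 7, so there is no saddle point; optimal play is mixed.
Let General R play I with probability p. Expected payoff against C1: 9p + (-4)(1−p) = 13p − 4; against C2: (-6)p + 7(1−p) = −13p + 7.
Setting these equal: 13p − 4 = −13p + 7 ⇒ 26p = 11 ⇒ p = 11/26, and the value is (13)·(11/26) − 4 = 3/2.
For General C: with q = P(C1), equating I's and II's payoffs gives 15q − 6 = −11q + 7 ⇒ q = 1/2.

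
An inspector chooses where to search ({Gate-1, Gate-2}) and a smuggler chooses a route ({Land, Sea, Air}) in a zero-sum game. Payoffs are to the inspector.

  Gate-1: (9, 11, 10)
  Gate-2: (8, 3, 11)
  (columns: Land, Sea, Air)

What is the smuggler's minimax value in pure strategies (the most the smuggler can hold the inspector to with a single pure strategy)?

Column maxima: Land → 9, Sea → 11, Air → 11.
The smallest of these is 9.

9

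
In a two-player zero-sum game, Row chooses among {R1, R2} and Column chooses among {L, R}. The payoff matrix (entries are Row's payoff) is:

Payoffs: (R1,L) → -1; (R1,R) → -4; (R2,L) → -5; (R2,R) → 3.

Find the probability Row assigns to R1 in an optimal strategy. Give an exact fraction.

Row minima: R1 → -4, R2 → -5; maximin = -4.
Column maxima: L → -1, R → 3; minimax = -1.
-4 ≠ -1, so there is no saddle point; optimal play is mixed.
Let Row play R1 with probability p. Expected payoff against L: (-1)p + (-5)(1−p) = 4p − 5; against R: (-4)p + 3(1−p) = −7p + 3.
Setting these equal: 4p − 5 = −7p + 3 ⇒ 11p = 8 ⇒ p = 8/11, and the value is (4)·(8/11) − 5 = -23/11.
For Column: with q = P(L), equating R1's and R2's payoffs gives 3q − 4 = −8q + 3 ⇒ q = 7/11.

8/11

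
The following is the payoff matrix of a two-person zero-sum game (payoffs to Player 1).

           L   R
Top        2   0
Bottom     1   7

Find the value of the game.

7/4

Row minima: Top → 0, Bottom → 1; maximin = 1.
Column maxima: L → 2, R → 7; minimax = 2.
1 ≠ 2, so there is no saddle point; optimal play is mixed.
Let Player 1 play Top with probability p. Expected payoff against L: 2p + 1(1−p) = p + 1; against R: 0p + 7(1−p) = −7p + 7.
Setting these equal: p + 1 = −7p + 7 ⇒ 8p = 6 ⇒ p = 3/4, and the value is (1)·(3/4) + 1 = 7/4.
For Player 2: with q = P(L), equating Top's and Bottom's payoffs gives 2q = −6q + 7 ⇒ q = 7/8.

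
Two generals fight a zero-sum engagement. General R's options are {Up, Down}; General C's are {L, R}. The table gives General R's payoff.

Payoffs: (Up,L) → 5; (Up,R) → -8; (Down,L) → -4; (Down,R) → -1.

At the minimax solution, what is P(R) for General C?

Row minima: Up → -8, Down → -4; maximin = -4.
Column maxima: L → 5, R → -1; minimax = -1.
-4 ≠ -1, so there is no saddle point; optimal play is mixed.
Let General R play Up with probability p. Expected payoff against L: 5p + (-4)(1−p) = 9p − 4; against R: (-8)p + (-1)(1−p) = −7p − 1.
Setting these equal: 9p − 4 = −7p − 1 ⇒ 16p = 3 ⇒ p = 3/16, and the value is (9)·(3/16) − 4 = -37/16.
For General C: with q = P(L), equating Up's and Down's payoffs gives 13q − 8 = −3q − 1 ⇒ q = 7/16.

9/16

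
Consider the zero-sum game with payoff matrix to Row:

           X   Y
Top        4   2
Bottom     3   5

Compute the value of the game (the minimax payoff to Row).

7/2

Row minima: Top → 2, Bottom → 3; maximin = 3.
Column maxima: X → 4, Y → 5; minimax = 4.
3 ≠ 4, so there is no saddle point; optimal play is mixed.
Let Row play Top with probability p. Expected payoff against X: 4p + 3(1−p) = p + 3; against Y: 2p + 5(1−p) = −3p + 5.
Setting these equal: p + 3 = −3p + 5 ⇒ 4p = 2 ⇒ p = 1/2, and the value is (1)·(1/2) + 3 = 7/2.
For Column: with q = P(X), equating Top's and Bottom's payoffs gives 2q + 2 = −2q + 5 ⇒ q = 3/4.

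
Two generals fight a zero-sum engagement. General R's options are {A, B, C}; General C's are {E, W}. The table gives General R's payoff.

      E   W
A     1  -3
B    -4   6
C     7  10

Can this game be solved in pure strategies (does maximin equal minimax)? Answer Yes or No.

Row minima: A → -3, B → -4, C → 7; maximin = 7.
Column maxima: E → 7, W → 10; minimax = 7.
maximin = minimax = 7, so a saddle point exists.

Yes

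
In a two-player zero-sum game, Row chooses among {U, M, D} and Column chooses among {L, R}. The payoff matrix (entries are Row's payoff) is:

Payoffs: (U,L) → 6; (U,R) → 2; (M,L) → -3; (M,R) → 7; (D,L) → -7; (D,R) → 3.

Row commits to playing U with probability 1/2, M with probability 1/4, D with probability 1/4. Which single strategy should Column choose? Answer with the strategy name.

If Column plays L, Row's expected payoff is (1/2)·6 + (1/4)·(-3) + (1/4)·(-7) = 1/2.
If Column plays R, Row's expected payoff is (1/2)·2 + (1/4)·7 + (1/4)·3 = 7/2.
Column minimizes Row's payoff; the smallest is 1/2, so the best response is L.

L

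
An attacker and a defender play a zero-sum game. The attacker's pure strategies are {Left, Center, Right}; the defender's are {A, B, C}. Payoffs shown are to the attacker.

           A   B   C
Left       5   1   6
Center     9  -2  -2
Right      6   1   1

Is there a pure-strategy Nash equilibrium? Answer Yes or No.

Row minima: Left → 1, Center → -2, Right → 1; maximin = 1.
Column maxima: A → 9, B → 1, C → 6; minimax = 1.
maximin = minimax = 1, so a saddle point exists.

Yes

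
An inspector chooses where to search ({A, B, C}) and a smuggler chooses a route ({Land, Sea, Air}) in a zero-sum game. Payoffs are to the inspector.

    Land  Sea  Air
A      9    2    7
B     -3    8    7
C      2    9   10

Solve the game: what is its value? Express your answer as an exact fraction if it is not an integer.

11/2

Row minima: A → 2, B → -3, C → 2; maximin = 2.
Column maxima: Land → 9, Sea → 9, Air → 10; minimax = 9.
2 ≠ 9, so there is no saddle point; optimal play is mixed.
B is strictly dominated by C, so the inspector never plays it.
With B eliminated, Air is strictly dominated by Sea (it gives the inspector strictly more in every remaining row), so the smuggler never plays it.
On the remaining 2×2 (A, C vs Land, Sea):
Let the inspector play A with probability p. Expected payoff against Land: 9p + 2(1−p) = 7p + 2; against Sea: 2p + 9(1−p) = −7p + 9.
Setting these equal: 7p + 2 = −7p + 9 ⇒ 14p = 7 ⇒ p = 1/2, and the value is (7)·(1/2) + 2 = 11/2.
For the smuggler: with q = P(Land), equating A's and C's payoffs gives 7q + 2 = −7q + 9 ⇒ q = 1/2.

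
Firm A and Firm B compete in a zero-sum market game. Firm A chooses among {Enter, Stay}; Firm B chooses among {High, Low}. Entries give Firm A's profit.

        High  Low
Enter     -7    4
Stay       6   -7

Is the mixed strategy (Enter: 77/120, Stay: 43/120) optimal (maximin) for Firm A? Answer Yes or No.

No

Against High this mix gives (77/120)·(-7) + (43/120)·6 = -281/120.
Against Low this mix gives (77/120)·4 + (43/120)·(-7) = 7/120.
Firm B will play High, holding Firm A to -281/120. Shifting weight toward the row that does better against High would raise this floor (the equalizing mix achieves -25/24 against both High and Low), so the proposed strategy is not optimal.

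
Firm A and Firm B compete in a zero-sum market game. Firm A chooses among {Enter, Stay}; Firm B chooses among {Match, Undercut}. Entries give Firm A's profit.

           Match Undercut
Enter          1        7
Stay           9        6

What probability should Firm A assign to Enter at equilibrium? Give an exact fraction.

Row minima: Enter → 1, Stay → 6; maximin = 6.
Column maxima: Match → 9, Undercut → 7; minimax = 7.
6 ≠ 7, so there is no saddle point; optimal play is mixed.
Let Firm A play Enter with probability p. Expected payoff against Match: 1p + 9(1−p) = −8p + 9; against Undercut: 7p + 6(1−p) = p + 6.
Setting these equal: −8p + 9 = p + 6 ⇒ −9p = -3 ⇒ p = 1/3, and the value is (-8)·(1/3) + 9 = 19/3.
For Firm B: with q = P(Match), equating Enter's and Stay's payoffs gives −6q + 7 = 3q + 6 ⇒ q = 1/9.

1/3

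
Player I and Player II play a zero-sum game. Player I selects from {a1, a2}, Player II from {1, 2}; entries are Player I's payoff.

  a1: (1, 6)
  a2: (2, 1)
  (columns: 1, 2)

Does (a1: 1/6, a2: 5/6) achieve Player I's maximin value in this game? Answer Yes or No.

Against 1 this mix gives (1/6)·1 + (5/6)·2 = 11/6.
Against 2 this mix gives (1/6)·6 + (5/6)·1 = 11/6.
All of Player II's active replies (1, 2) yield 11/6, and no column does worse for Player I. The mix makes Player II indifferent and guarantees 11/6, so it is optimal.

Yes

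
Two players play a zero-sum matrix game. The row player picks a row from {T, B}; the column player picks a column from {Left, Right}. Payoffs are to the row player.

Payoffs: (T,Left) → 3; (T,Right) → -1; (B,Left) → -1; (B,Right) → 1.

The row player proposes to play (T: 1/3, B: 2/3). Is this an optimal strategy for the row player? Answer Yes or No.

Yes

Against Left this mix gives (1/3)·3 + (2/3)·(-1) = 1/3.
Against Right this mix gives (1/3)·(-1) + (2/3)·1 = 1/3.
All of the column player's active replies (Left, Right) yield 1/3, and no column does worse for the row player. The mix makes the column player indifferent and guarantees 1/3, so it is optimal.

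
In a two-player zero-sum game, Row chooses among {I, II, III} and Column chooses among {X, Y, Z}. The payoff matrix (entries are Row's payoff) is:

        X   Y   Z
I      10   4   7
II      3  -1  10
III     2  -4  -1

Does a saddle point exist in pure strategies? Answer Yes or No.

Row minima: I → 4, II → -1, III → -4; maximin = 4.
Column maxima: X → 10, Y → 4, Z → 10; minimax = 4.
maximin = minimax = 4, so a saddle point exists.

Yes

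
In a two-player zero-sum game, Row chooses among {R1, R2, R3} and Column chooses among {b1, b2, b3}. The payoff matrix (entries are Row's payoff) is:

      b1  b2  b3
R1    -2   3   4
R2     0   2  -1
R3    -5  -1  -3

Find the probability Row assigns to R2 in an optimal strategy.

6/7

Row minima: R1 → -2, R2 → -1, R3 → -5; maximin = -1.
Column maxima: b1 → 0, b2 → 3, b3 → 4; minimax = 0.
-1 ≠ 0, so there is no saddle point; optimal play is mixed.
R3 is strictly dominated by R1, so Row never plays it.
b2 is strictly dominated by b1 (it gives Row strictly more in every row), so Column never plays it.
On the remaining 2×2 (R1, R2 vs b1, b3):
Let Row play R1 with probability p. Expected payoff against b1: (-2)p + 0(1−p) = −2p; against b3: 4p + (-1)(1−p) = 5p − 1.
Setting these equal: −2p = 5p − 1 ⇒ −7p = -1 ⇒ p = 1/7, and the value is (-2)·(1/7) = -2/7.
For Column: with q = P(b1), equating R1's and R2's payoffs gives −6q + 4 = q − 1 ⇒ q = 5/7.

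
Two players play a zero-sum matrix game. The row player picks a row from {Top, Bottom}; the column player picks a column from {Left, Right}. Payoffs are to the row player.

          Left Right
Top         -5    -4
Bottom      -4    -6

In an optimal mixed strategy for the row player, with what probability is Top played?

2/3

Row minima: Top → -5, Bottom → -6; maximin = -5.
Column maxima: Left → -4, Right → -4; minimax = -4.
-5 ≠ -4, so there is no saddle point; optimal play is mixed.
Let the row player play Top with probability p. Expected payoff against Left: (-5)p + (-4)(1−p) = −p − 4; against Right: (-4)p + (-6)(1−p) = 2p − 6.
Setting these equal: −p − 4 = 2p − 6 ⇒ −3p = -2 ⇒ p = 2/3, and the value is (-1)·(2/3) − 4 = -14/3.
For the column player: with q = P(Left), equating Top's and Bottom's payoffs gives −q − 4 = 2q − 6 ⇒ q = 2/3.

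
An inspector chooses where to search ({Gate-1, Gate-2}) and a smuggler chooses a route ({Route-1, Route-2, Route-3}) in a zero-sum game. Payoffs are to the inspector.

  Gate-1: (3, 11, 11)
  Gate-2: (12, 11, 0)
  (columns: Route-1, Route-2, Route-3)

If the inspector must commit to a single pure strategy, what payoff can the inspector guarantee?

Row minima: Gate-1 → 3, Gate-2 → 0.
The best of these is 3.

3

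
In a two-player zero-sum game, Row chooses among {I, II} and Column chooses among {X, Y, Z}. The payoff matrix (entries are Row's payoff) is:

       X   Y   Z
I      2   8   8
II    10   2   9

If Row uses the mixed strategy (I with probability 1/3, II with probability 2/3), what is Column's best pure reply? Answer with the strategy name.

Y

If Column plays X, Row's expected payoff is (1/3)·2 + (2/3)·10 = 22/3.
If Column plays Y, Row's expected payoff is (1/3)·8 + (2/3)·2 = 4.
If Column plays Z, Row's expected payoff is (1/3)·8 + (2/3)·9 = 26/3.
Column minimizes Row's payoff; the smallest is 4, so the best response is Y.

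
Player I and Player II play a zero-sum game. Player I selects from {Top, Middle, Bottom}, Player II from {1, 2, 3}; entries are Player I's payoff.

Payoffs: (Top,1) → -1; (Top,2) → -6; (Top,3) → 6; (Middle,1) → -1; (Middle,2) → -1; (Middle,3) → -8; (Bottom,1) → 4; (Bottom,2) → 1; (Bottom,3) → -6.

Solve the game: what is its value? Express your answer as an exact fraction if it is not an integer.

Row minima: Top → -6, Middle → -8, Bottom → -6; maximin = -6.
Column maxima: 1 → 4, 2 → 1, 3 → 6; minimax = 1.
-6 ≠ 1, so there is no saddle point; optimal play is mixed.
Middle is strictly dominated by Bottom, so Player I never plays it.
With Middle eliminated, 1 is strictly dominated by 2 (it gives Player I strictly more in every remaining row), so Player II never plays it.
On the remaining 2×2 (Top, Bottom vs 2, 3):
Let Player I play Top with probability p. Expected payoff against 2: (-6)p + 1(1−p) = −7p + 1; against 3: 6p + (-6)(1−p) = 12p − 6.
Setting these equal: −7p + 1 = 12p − 6 ⇒ −19p = -7 ⇒ p = 7/19, and the value is (-7)·(7/19) + 1 = -30/19.
For Player II: with q = P(2), equating Top's and Bottom's payoffs gives −12q + 6 = 7q − 6 ⇒ q = 12/19.

-30/19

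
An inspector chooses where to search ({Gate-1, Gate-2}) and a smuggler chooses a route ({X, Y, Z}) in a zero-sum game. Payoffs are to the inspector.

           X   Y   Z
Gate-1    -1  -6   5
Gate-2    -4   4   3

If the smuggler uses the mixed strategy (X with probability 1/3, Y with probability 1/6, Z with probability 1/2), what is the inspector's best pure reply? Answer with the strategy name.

Expected payoff of Gate-1: (1/3)·(-1) + (1/6)·(-6) + (1/2)·5 = 7/6.
Expected payoff of Gate-2: (1/3)·(-4) + (1/6)·4 + (1/2)·3 = 5/6.
The largest is 7/6, so the inspector's best response is Gate-1.

Gate-1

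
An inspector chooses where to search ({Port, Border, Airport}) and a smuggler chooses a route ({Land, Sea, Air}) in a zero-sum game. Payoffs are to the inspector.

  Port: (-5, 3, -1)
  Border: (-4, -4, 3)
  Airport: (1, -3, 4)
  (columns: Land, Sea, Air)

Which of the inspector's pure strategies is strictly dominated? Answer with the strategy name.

Border

Airport gives a strictly higher payoff than Border against every column: 1 > -4, -3 > -4, 4 > 3.
So Border is strictly dominated and the inspector never plays it.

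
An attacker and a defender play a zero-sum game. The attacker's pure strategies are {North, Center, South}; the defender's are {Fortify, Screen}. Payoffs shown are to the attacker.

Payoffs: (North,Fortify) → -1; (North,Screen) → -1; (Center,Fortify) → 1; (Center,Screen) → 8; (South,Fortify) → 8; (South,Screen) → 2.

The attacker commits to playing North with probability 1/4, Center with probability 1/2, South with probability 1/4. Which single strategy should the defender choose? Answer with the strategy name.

Fortify

If the defender plays Fortify, the attacker's expected payoff is (1/4)·(-1) + (1/2)·1 + (1/4)·8 = 9/4.
If the defender plays Screen, the attacker's expected payoff is (1/4)·(-1) + (1/2)·8 + (1/4)·2 = 17/4.
The defender minimizes the attacker's payoff; the smallest is 9/4, so the best response is Fortify.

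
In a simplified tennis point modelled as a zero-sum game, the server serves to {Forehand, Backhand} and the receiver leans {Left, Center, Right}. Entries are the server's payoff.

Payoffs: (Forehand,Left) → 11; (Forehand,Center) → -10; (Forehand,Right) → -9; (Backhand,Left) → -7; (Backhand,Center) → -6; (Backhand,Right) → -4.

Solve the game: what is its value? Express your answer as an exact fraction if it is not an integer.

-68/11

Row minima: Forehand → -10, Backhand → -7; maximin = -7.
Column maxima: Left → 11, Center → -6, Right → -4; minimax = -6.
-7 ≠ -6, so there is no saddle point; optimal play is mixed.
Right is strictly dominated by Center (it gives the server strictly more in every row), so the receiver never plays it.
On the remaining 2×2 (Forehand, Backhand vs Left, Center):
Let the server play Forehand with probability p. Expected payoff against Left: 11p + (-7)(1−p) = 18p − 7; against Center: (-10)p + (-6)(1−p) = −4p − 6.
Setting these equal: 18p − 7 = −4p − 6 ⇒ 22p = 1 ⇒ p = 1/22, and the value is (18)·(1/22) − 7 = -68/11.
For the receiver: with q = P(Left), equating Forehand's and Backhand's payoffs gives 21q − 10 = −q − 6 ⇒ q = 2/11.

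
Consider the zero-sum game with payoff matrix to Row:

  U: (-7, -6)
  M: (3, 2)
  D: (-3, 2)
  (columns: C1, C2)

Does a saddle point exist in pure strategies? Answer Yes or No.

Row minima: U → -7, M → 2, D → -3; maximin = 2.
Column maxima: C1 → 3, C2 → 2; minimax = 2.
maximin = minimax = 2, so a saddle point exists.

Yes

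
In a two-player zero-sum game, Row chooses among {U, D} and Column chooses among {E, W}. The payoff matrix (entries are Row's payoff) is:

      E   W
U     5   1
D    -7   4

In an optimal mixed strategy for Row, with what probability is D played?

4/15

Row minima: U → 1, D → -7; maximin = 1.
Column maxima: E → 5, W → 4; minimax = 4.
1 ≠ 4, so there is no saddle point; optimal play is mixed.
Let Row play U with probability p. Expected payoff against E: 5p + (-7)(1−p) = 12p − 7; against W: 1p + 4(1−p) = −3p + 4.
Setting these equal: 12p − 7 = −3p + 4 ⇒ 15p = 11 ⇒ p = 11/15, and the value is (12)·(11/15) − 7 = 9/5.
For Column: with q = P(E), equating U's and D's payoffs gives 4q + 1 = −11q + 4 ⇒ q = 1/5.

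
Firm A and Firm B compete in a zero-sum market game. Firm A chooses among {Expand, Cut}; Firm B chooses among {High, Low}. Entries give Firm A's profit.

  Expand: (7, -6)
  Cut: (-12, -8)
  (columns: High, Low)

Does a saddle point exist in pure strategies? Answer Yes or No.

Row minima: Expand → -6, Cut → -12; maximin = -6.
Column maxima: High → 7, Low → -6; minimax = -6.
maximin = minimax = -6, so a saddle point exists.

Yes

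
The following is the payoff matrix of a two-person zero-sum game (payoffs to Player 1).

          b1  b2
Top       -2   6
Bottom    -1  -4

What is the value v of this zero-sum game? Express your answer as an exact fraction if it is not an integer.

-14/11

Row minima: Top → -2, Bottom → -4; maximin = -2.
Column maxima: b1 → -1, b2 → 6; minimax = -1.
-2 ≠ -1, so there is no saddle point; optimal play is mixed.
Let Player 1 play Top with probability p. Expected payoff against b1: (-2)p + (-1)(1−p) = −p − 1; against b2: 6p + (-4)(1−p) = 10p − 4.
Setting these equal: −p − 1 = 10p − 4 ⇒ −11p = -3 ⇒ p = 3/11, and the value is (-1)·(3/11) − 1 = -14/11.
For Player 2: with q = P(b1), equating Top's and Bottom's payoffs gives −8q + 6 = 3q − 4 ⇒ q = 10/11.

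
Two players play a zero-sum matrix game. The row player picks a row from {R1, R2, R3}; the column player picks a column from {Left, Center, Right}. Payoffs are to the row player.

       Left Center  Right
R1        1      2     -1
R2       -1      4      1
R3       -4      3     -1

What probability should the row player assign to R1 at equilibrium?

1/2

Row minima: R1 → -1, R2 → -1, R3 → -4; maximin = -1.
Column maxima: Left → 1, Center → 4, Right → 1; minimax = 1.
-1 ≠ 1, so there is no saddle point; optimal play is mixed.
R3 is strictly dominated by R2, so the row player never plays it.
Center is strictly dominated by Left (it gives the row player strictly more in every row), so the column player never plays it.
On the remaining 2×2 (R1, R2 vs Left, Right):
Let the row player play R1 with probability p. Expected payoff against Left: 1p + (-1)(1−p) = 2p − 1; against Right: (-1)p + 1(1−p) = −2p + 1.
Setting these equal: 2p − 1 = −2p + 1 ⇒ 4p = 2 ⇒ p = 1/2, and the value is (2)·(1/2) − 1 = 0.
For the column player: with q = P(Left), equating R1's and R2's payoffs gives 2q − 1 = −2q + 1 ⇒ q = 1/2.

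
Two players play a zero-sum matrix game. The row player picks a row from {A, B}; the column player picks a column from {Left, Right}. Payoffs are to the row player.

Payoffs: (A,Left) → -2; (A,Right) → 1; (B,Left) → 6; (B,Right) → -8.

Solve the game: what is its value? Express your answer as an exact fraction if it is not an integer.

-10/17

Row minima: A → -2, B → -8; maximin = -2.
Column maxima: Left → 6, Right → 1; minimax = 1.
-2 ≠ 1, so there is no saddle point; optimal play is mixed.
Let the row player play A with probability p. Expected payoff against Left: (-2)p + 6(1−p) = −8p + 6; against Right: 1p + (-8)(1−p) = 9p − 8.
Setting these equal: −8p + 6 = 9p − 8 ⇒ −17p = -14 ⇒ p = 14/17, and the value is (-8)·(14/17) + 6 = -10/17.
For the column player: with q = P(Left), equating A's and B's payoffs gives −3q + 1 = 14q − 8 ⇒ q = 9/17.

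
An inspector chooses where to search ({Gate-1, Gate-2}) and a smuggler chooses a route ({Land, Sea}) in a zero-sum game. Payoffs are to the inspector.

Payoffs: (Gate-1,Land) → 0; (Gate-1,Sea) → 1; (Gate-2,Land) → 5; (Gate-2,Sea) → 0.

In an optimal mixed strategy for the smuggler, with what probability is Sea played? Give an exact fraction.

Row minima: Gate-1 → 0, Gate-2 → 0; maximin = 0.
Column maxima: Land → 5, Sea → 1; minimax = 1.
0 ≠ 1, so there is no saddle point; optimal play is mixed.
Let the inspector play Gate-1 with probability p. Expected payoff against Land: 0p + 5(1−p) = −5p + 5; against Sea: 1p + 0(1−p) = p.
Setting these equal: −5p + 5 = p ⇒ −6p = -5 ⇒ p = 5/6, and the value is (-5)·(5/6) + 5 = 5/6.
For the smuggler: with q = P(Land), equating Gate-1's and Gate-2's payoffs gives −q + 1 = 5q ⇒ q = 1/6.

5/6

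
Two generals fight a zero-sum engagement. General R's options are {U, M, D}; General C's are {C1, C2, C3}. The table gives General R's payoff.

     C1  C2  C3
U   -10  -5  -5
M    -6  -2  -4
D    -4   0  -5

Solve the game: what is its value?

Row minima: U → -10, M → -6, D → -5; maximin = -5.
Column maxima: C1 → -4, C2 → 0, C3 → -4; minimax = -4.
-5 ≠ -4, so there is no saddle point; optimal play is mixed.
U is strictly dominated by M, so General R never plays it.
C2 is strictly dominated by C1 (it gives General R strictly more in every row), so General C never plays it.
On the remaining 2×2 (M, D vs C1, C3):
Let General R play M with probability p. Expected payoff against C1: (-6)p + (-4)(1−p) = −2p − 4; against C3: (-4)p + (-5)(1−p) = p − 5.
Setting these equal: −2p − 4 = p − 5 ⇒ −3p = -1 ⇒ p = 1/3, and the value is (-2)·(1/3) − 4 = -14/3.
For General C: with q = P(C1), equating M's and D's payoffs gives −2q − 4 = q − 5 ⇒ q = 1/3.

-14/3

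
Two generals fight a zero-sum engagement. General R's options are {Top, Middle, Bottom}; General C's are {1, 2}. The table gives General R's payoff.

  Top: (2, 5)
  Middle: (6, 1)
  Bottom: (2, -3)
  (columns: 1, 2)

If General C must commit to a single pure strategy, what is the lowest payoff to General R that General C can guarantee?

5

Column maxima: 1 → 6, 2 → 5.
The smallest of these is 5.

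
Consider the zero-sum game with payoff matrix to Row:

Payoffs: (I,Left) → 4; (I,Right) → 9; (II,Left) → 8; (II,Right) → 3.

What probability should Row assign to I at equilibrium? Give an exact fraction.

1/2

Row minima: I → 4, II → 3; maximin = 4.
Column maxima: Left → 8, Right → 9; minimax = 8.
4 ≠ 8, so there is no saddle point; optimal play is mixed.
Let Row play I with probability p. Expected payoff against Left: 4p + 8(1−p) = −4p + 8; against Right: 9p + 3(1−p) = 6p + 3.
Setting these equal: −4p + 8 = 6p + 3 ⇒ −10p = -5 ⇒ p = 1/2, and the value is (-4)·(1/2) + 8 = 6.
For Column: with q = P(Left), equating I's and II's payoffs gives −5q + 9 = 5q + 3 ⇒ q = 3/5.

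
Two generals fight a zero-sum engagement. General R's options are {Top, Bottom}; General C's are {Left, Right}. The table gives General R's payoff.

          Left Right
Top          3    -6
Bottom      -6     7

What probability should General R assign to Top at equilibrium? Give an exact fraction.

13/22

Row minima: Top → -6, Bottom → -6; maximin = -6.
Column maxima: Left → 3, Right → 7; minimax = 3.
-6 ≠ 3, so there is no saddle point; optimal play is mixed.
Let General R play Top with probability p. Expected payoff against Left: 3p + (-6)(1−p) = 9p − 6; against Right: (-6)p + 7(1−p) = −13p + 7.
Setting these equal: 9p − 6 = −13p + 7 ⇒ 22p = 13 ⇒ p = 13/22, and the value is (9)·(13/22) − 6 = -15/22.
For General C: with q = P(Left), equating Top's and Bottom's payoffs gives 9q − 6 = −13q + 7 ⇒ q = 13/22.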